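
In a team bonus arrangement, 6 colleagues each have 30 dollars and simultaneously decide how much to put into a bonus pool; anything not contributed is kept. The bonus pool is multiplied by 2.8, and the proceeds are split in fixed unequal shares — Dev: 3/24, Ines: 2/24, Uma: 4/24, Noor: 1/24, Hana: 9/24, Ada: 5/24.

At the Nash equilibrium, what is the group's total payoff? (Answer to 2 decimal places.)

234.00 dollars

For player j, contributing a unit is worthwhile iff 2.8 × (j's share) ≥ 1, i.e. iff j's share is at least 0.3571.
The only share above 0.3571 is Hana's 9/24, contributing 30; the remaining 5 contribute 0. Total contributed: 30.
The bonus pool pays out 2.8 × 30 = 84.00 in total (split across the unequal shares, but the aggregate is all that matters for the group sum).
The 5 free-riders keep 30 each, adding 150. Group total = 150 + 84.00 = 234.00.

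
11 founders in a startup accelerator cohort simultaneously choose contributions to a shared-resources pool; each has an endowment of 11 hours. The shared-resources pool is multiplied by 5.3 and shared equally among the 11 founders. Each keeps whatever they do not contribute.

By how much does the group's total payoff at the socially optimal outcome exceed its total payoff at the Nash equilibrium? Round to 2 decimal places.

520.30 hours

Each contributed unit returns 5.3/11 = 0.4818 to its contributor — below 1 — so contributing 0 is dominant for every player. At the Nash equilibrium everyone keeps their 11, and the group total is 11 × 11 = 121.
Each contributed unit returns 5.300 to the group as a whole (0.4818 to each of 11 players), which exceeds 1, so the social optimum is full contribution: group total = 5.300 × 121 = 641.30.
Efficiency loss = 641.30 − 121 = 520.30.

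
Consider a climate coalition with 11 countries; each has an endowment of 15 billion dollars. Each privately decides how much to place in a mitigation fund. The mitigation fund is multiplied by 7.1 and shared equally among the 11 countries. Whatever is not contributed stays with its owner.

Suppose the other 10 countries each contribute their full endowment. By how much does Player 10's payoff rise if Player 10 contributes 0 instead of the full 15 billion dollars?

Switching from a contribution of 15 to 0 lets Player 10 keep an extra 15 billion dollars, but lowers the mitigation fund by 15, which costs Player 10 their own share of that drop: 7.1/11 × 15 = 9.68.
Net gain = 15 − 9.68 = 5.32. The private return per contributed unit (0.6455) is below 1, so free-riding is indeed the best response regardless of what the others do.

5.32 billion dollars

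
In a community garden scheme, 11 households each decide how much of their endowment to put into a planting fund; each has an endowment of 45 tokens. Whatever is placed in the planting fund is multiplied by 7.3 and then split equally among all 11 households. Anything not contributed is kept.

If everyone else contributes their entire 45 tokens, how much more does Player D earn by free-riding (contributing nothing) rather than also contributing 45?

Switching from a contribution of 45 to 0 lets Player D keep an extra 45 tokens, but lowers the planting fund by 45, which costs Player D their own share of that drop: 7.3/11 × 45 = 29.86.
Net gain = 45 − 29.86 = 15.14. The private return per contributed unit (0.6636) is below 1, so free-riding is indeed the best response regardless of what the others do.

15.14 tokens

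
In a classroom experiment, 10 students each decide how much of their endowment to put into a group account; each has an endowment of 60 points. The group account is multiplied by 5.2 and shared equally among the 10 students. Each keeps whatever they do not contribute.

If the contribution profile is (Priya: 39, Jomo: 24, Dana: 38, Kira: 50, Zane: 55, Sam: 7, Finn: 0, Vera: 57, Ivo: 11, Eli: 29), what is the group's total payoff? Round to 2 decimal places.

1902.00 points

Total contributed: 39 + 24 + 38 + 50 + 55 + 7 + 0 + 57 + 11 + 29 = 310; total kept: 10 × 60 − 310 = 290.
The group account pays out 5.2 × 310 = 1612.00 in aggregate.
Group total = 290 + 1612.00 = 1902.00.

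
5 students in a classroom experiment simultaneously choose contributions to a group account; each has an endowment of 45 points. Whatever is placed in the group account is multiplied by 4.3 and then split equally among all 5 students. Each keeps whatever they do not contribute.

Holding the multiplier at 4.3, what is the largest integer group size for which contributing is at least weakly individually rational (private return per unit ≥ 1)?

Private return per unit is 4.3/(group size), which is ≥ 1 whenever the group size is ≤ 4.3.
The largest such integer is 4.

4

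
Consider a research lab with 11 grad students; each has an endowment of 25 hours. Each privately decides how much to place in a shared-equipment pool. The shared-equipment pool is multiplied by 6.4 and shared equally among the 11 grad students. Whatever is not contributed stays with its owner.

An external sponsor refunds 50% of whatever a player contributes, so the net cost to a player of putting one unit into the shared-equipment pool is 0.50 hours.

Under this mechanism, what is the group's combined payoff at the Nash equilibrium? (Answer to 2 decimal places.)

Under the mechanism each unit contributed yields (6.4/11) / 0.50 = 1.1636 back to its contributor per unit of net cost, which exceeds 1, making full contribution the dominant choice for everyone.
So the Nash equilibrium is full contribution by all 11; the group earns 11 × (25 × 0.50 + 6.4 × 25) = 1897.50.

1897.50 hours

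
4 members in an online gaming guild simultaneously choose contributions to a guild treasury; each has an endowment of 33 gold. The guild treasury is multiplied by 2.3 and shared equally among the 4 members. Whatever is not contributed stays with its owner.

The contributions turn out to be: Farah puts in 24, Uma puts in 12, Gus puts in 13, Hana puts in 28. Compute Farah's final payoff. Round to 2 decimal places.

Total contributed: 24 + 12 + 13 + 28 = 77.
Each receives 2.3 × 77 / 4 = 44.28 from the guild treasury.
Farah keeps 33 − 24 = 9, so Farah's payoff is 9 + 44.28 = 53.28.

53.28 gold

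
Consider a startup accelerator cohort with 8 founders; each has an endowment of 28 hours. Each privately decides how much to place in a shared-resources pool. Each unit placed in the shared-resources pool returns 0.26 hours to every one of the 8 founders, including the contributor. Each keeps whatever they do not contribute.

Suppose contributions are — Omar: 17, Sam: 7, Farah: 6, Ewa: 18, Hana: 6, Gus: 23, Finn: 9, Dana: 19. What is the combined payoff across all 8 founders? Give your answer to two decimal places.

Total contributed: 17 + 7 + 6 + 18 + 6 + 23 + 9 + 19 = 105; total kept: 8 × 28 − 105 = 119.
The shared-resources pool pays out 0.26 × 8 × 105 = 218.40 in aggregate.
Group total = 119 + 218.40 = 337.40.

337.40 hours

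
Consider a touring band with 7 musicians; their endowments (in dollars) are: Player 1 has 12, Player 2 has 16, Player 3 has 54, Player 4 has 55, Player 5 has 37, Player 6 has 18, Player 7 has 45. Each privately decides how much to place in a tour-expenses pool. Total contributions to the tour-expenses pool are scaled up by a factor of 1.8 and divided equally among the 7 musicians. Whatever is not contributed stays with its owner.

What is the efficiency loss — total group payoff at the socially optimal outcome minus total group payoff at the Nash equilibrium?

The private return per contributed unit is 1.8/7 = 0.2571 < 1 for every player regardless of endowment, so the Nash equilibrium is zero contribution and the group total is Σ E_j = 12 + 16 + 54 + 55 + 37 + 18 + 45 = 237.
Each contributed unit returns 1.800 to the group, so the social optimum is full contribution by everyone: group total = 1.800 × 237 = 426.60.
Efficiency loss = (1.800 − 1) × 237 = 189.60.

189.60 dollars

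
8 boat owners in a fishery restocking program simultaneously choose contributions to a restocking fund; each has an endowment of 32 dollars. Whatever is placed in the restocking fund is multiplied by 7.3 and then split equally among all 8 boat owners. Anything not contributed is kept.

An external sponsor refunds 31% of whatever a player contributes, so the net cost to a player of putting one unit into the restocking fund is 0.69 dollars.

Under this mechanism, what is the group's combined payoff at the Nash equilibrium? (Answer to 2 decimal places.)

The effective private return per unit is now (7.3/8) / 0.69 = 1.3225 > 1, so every player's dominant strategy flips to full contribution.
At the Nash equilibrium everyone contributes 32. Group total payoff = 8 × (32 × 0.31 + 7.3 × 32) = 1948.16.

1948.16 dollars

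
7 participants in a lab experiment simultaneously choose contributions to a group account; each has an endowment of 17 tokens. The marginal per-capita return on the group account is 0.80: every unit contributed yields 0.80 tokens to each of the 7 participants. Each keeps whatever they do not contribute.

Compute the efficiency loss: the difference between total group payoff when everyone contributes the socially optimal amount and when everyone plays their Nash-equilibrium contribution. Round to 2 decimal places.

The private return per contributed unit is 0.80 < 1, so contributing 0 is dominant for every player. At the Nash equilibrium everyone keeps their 17, and the group total is 7 × 17 = 119.
Each contributed unit returns 5.600 to the group as a whole (0.80 to each of 7 players), which exceeds 1, so the social optimum is full contribution: group total = 5.600 × 119 = 666.40.
Efficiency loss = 666.40 − 119 = 547.40.

547.40 tokens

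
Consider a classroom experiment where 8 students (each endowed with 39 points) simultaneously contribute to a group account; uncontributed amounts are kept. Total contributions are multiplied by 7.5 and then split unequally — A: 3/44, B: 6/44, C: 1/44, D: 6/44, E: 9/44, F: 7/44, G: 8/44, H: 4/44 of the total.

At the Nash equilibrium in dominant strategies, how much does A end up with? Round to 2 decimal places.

A player with share s gets back 7.5·s per unit contributed, so full contribution is dominant for anyone with s > 1/7.5 = 0.1333 and zero contribution is dominant for anyone below.
The shares above 0.1333 belong to B, D, E, F and G, contributing 39 each; the remaining 3 contribute 0. Total contributed: 195.
A keeps 39 and receives 7.5 × 195 × 3/44 = 99.72 from the group account, for a payoff of 138.72.

138.72 points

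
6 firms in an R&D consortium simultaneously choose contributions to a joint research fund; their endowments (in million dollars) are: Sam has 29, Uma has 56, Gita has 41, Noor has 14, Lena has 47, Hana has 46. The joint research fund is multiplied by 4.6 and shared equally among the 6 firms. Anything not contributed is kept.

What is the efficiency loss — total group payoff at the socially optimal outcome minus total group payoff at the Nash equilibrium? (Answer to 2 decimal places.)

838.80 million dollars

The private return per contributed unit is 4.6/6 = 0.7667 < 1 for every player regardless of endowment, so the Nash equilibrium is zero contribution and the group total is Σ E_j = 29 + 56 + 41 + 14 + 47 + 46 = 233.
Each contributed unit returns 4.600 to the group, so the social optimum is full contribution by everyone: group total = 4.600 × 233 = 1071.80.
Efficiency loss = (4.600 − 1) × 233 = 838.80.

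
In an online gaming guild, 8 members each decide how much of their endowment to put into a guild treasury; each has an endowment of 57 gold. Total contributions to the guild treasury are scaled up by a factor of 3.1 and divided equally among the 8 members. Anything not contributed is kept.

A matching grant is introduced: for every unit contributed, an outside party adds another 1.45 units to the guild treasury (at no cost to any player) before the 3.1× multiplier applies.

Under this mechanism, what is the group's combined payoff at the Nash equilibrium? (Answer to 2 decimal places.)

The effective private return is 3.1 × 2.45 / 8 = 0.9494, which is still under 1, so the mechanism doesn't change anyone's dominant strategy: zero contribution.
Everyone keeps their endowment and the group total is 8 × 57 = 456.

456.00 gold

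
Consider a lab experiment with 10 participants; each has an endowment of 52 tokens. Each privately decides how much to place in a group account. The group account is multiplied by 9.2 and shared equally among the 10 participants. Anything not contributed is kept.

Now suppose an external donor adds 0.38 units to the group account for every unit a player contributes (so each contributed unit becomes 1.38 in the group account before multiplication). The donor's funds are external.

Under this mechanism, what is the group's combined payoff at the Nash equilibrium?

6601.92 tokens

Under the mechanism each unit contributed yields 9.2 × 1.38 / 10 = 1.2696 back to its contributor per unit of net cost, which exceeds 1, making full contribution the dominant choice for everyone.
So the Nash equilibrium is full contribution by all 10; the group earns 9.2 × 1.38 × 520 = 6601.92.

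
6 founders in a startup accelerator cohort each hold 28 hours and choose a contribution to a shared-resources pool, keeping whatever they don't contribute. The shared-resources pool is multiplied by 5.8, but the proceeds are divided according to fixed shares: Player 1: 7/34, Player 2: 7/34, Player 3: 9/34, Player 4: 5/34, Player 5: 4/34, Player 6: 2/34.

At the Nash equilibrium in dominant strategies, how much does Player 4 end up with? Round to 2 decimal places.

Each unit j contributes comes back to j as 5.8 × (j's share), so j prefers to contribute only if that share exceeds 1/5.8 = 0.1724; otherwise keeping the unit dominates.
Player 1, Player 2 and Player 3 are above the threshold, contributing 28 each; the remaining 3 contribute 0. Total contributed: 84.
Player 4 keeps 28 and receives 5.8 × 84 × 5/34 = 71.65 from the shared-resources pool, for a payoff of 99.65.

99.65 hours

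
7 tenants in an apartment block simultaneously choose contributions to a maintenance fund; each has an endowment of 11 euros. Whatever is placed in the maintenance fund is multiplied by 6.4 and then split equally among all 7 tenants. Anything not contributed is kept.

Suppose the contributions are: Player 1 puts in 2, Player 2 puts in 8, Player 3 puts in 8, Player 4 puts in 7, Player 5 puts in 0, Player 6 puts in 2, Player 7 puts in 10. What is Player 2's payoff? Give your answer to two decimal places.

Total contributed: 2 + 8 + 8 + 7 + 0 + 2 + 10 = 37.
Each receives 6.4 × 37 / 7 = 33.83 from the maintenance fund.
Player 2 keeps 11 − 8 = 3, so Player 2's payoff is 3 + 33.83 = 36.83.

36.83 euros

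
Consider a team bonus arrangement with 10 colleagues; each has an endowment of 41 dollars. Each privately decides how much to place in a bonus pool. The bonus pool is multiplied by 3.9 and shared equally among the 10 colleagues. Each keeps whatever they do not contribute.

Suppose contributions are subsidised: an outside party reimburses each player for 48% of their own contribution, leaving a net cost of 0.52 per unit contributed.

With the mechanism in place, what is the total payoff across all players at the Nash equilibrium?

410.00 dollars

Even with the mechanism, each unit contributed returns only (3.9/10) / 0.52 = 0.7500 per unit of net cost, so contributing nothing is still dominant.
Everyone keeps their endowment and the group total is 10 × 41 = 410.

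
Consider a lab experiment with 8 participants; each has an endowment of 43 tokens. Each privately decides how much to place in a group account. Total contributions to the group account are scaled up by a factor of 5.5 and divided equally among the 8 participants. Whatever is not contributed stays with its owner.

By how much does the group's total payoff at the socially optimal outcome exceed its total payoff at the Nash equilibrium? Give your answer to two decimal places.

1548.00 tokens

Each contributed unit returns 5.5/8 = 0.6875 to its contributor — below 1 — so contributing 0 is dominant for every player. At the Nash equilibrium everyone keeps their 43, and the group total is 8 × 43 = 344.
Each contributed unit returns 5.500 to the group as a whole (0.6875 to each of 8 players), which exceeds 1, so the social optimum is full contribution: group total = 5.500 × 344 = 1892.00.
Efficiency loss = 1892.00 − 344 = 1548.00.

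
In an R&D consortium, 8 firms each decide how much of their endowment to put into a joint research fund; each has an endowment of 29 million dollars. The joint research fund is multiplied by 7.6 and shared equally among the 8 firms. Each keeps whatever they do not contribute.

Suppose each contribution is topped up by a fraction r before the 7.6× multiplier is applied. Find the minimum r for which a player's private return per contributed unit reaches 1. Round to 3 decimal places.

0.053

With matching at rate r, one contributed unit becomes (1 + r) in the joint research fund and returns 7.6 × (1 + r) / 8 to the contributor.
Setting this equal to 1: 1 + r = 8/7.6 = 1.0526.
So the minimum matching rate is r = 1.0526 − 1 = 0.053.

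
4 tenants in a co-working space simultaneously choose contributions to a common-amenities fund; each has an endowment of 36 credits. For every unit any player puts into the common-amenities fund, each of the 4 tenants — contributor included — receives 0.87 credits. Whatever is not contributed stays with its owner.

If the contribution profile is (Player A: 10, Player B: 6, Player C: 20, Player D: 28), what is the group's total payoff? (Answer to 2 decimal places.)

Total contributed: 10 + 6 + 20 + 28 = 64; total kept: 4 × 36 − 64 = 80.
The common-amenities fund pays out 0.87 × 4 × 64 = 222.72 in aggregate.
Group total = 80 + 222.72 = 302.72.

302.72 credits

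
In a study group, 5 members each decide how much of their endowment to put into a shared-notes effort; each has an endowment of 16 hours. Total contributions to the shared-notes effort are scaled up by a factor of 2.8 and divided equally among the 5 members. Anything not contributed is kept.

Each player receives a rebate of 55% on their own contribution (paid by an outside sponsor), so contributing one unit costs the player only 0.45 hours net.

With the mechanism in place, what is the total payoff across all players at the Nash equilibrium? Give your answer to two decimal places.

268.00 hours

The effective private return per unit is now (2.8/5) / 0.45 = 1.2444 > 1, so every player's dominant strategy flips to full contribution.
So the Nash equilibrium is full contribution by all 5; the group earns 5 × (16 × 0.55 + 2.8 × 16) = 268.00.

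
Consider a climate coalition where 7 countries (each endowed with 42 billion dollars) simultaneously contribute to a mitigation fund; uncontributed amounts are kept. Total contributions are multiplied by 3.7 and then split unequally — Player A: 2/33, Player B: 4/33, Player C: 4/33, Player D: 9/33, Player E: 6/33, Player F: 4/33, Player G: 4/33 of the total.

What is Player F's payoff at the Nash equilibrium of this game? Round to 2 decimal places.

Player j's private return per contributed unit is 3.7 × (j's share). Contributing is weakly dominant for j when that share is at least 1/3.7 = 0.2703, and contributing 0 is dominant otherwise.
Only Player D (9/33) clears that bar, contributing 42; the remaining 6 contribute 0. Total contributed: 42.
Player F keeps 42 and receives 3.7 × 42 × 4/33 = 18.84 from the mitigation fund, for a payoff of 60.84.

60.84 billion dollars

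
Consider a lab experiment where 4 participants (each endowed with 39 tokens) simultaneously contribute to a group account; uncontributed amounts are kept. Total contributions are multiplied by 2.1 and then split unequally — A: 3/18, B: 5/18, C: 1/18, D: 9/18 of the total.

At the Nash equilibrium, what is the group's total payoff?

198.90 tokens

Each unit j contributes comes back to j as 2.1 × (j's share), so j prefers to contribute only if that share exceeds 1/2.1 = 0.4762; otherwise keeping the unit dominates.
The only share above 0.4762 is D's 9/18, contributing 39; the remaining 3 contribute 0. Total contributed: 39.
The group account pays out 2.1 × 39 = 81.90 in total (split across the unequal shares, but the aggregate is all that matters for the group sum).
The 3 free-riders keep 39 each, adding 117. Group total = 117 + 81.90 = 198.90.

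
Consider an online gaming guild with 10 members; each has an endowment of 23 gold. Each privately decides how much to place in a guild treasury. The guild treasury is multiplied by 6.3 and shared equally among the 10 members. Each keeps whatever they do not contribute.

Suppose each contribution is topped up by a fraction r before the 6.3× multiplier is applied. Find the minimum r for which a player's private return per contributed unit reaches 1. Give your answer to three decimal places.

With matching at rate r, one contributed unit becomes (1 + r) in the guild treasury and returns 6.3 × (1 + r) / 10 to the contributor.
Setting this equal to 1: 1 + r = 10/6.3 = 1.5873.
So the minimum matching rate is r = 1.5873 − 1 = 0.587.

0.587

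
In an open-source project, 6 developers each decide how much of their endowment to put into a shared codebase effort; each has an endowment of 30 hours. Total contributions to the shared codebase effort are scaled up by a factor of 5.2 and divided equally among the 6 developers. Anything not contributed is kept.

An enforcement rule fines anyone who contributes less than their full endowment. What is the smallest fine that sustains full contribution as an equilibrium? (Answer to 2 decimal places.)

Given the others contribute fully, the best deviation is to contribute 0 (any partial contribution still incurs the fine and gives up units whose private return 0.8667 is below 1).
Deviating from 30 to 0 saves 30 hours but forfeits the deviator's share of the drop in the shared codebase effort: 5.2/6 × 30 = 26.00.
So the deviation gain is 30 − 26.00 = 4.00, and the fine must be at least 4.00 hours to wipe it out.

4.00 hours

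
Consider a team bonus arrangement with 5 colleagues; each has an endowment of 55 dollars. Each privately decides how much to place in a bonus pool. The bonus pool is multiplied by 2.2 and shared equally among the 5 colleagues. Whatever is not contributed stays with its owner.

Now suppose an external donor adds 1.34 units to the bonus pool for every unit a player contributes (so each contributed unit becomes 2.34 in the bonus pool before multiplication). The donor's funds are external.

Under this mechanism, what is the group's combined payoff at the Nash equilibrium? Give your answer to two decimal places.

The effective private return per unit is now 2.2 × 2.34 / 5 = 1.0296 > 1, so every player's dominant strategy flips to full contribution.
So the Nash equilibrium is full contribution by all 5; the group earns 2.2 × 2.34 × 275 = 1415.70.

1415.70 dollars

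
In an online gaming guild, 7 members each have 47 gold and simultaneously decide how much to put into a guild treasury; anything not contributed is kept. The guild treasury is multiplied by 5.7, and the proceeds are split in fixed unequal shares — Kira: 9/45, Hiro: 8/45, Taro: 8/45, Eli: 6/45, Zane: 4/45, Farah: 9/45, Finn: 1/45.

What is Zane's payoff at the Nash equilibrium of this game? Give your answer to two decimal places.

Player j's private return per contributed unit is 5.7 × (j's share). Contributing is weakly dominant for j when that share is at least 1/5.7 = 0.1754, and contributing 0 is dominant otherwise.
The shares above 0.1754 belong to Kira, Hiro, Taro and Farah, contributing 47 each; the remaining 3 contribute 0. Total contributed: 188.
Zane keeps 47 and receives 5.7 × 188 × 4/45 = 95.25 from the guild treasury, for a payoff of 142.25.

142.25 gold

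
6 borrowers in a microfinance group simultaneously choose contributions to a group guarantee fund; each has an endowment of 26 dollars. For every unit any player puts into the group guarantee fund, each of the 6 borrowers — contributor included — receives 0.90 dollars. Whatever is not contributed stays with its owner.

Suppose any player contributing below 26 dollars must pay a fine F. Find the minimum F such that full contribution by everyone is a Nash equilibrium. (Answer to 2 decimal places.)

Given the others contribute fully, the best deviation is to contribute 0 (any partial contribution still incurs the fine and gives up units whose private return 0.90 is below 1).
Deviating from 26 to 0 saves 26 dollars but forfeits the deviator's share of the drop in the group guarantee fund: 0.90 × 26 = 23.40.
So the deviation gain is 26 − 23.40 = 2.60, and the fine must be at least 2.60 dollars to wipe it out.

2.60 dollars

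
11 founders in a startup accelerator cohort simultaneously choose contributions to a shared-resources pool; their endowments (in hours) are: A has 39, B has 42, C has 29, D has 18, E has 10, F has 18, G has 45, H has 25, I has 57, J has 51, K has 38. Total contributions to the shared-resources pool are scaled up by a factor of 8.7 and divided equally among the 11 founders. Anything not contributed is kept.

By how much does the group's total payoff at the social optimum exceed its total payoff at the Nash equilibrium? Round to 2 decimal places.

2864.40 hours

The private return per contributed unit is 8.7/11 = 0.7909 < 1 for every player regardless of endowment, so the Nash equilibrium is zero contribution and the group total is Σ E_j = 39 + 42 + 29 + 18 + 10 + 18 + 45 + 25 + 57 + 51 + 38 = 372.
Each contributed unit returns 8.700 to the group, so the social optimum is full contribution by everyone: group total = 8.700 × 372 = 3236.40.
Efficiency loss = (8.700 − 1) × 372 = 2864.40.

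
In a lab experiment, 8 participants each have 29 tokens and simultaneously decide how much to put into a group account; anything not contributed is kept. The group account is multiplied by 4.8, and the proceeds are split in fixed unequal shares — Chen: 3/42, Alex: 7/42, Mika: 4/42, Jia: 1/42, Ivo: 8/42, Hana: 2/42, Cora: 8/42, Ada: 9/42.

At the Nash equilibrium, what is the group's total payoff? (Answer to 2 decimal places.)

342.20 tokens

For player j, contributing a unit is worthwhile iff 4.8 × (j's share) ≥ 1, i.e. iff j's share is at least 0.2083.
Ada alone (share 9/42) is above the threshold, contributing 29; the remaining 7 contribute 0. Total contributed: 29.
The group account pays out 4.8 × 29 = 139.20 in total (split across the unequal shares, but the aggregate is all that matters for the group sum).
The 7 free-riders keep 29 each, adding 203. Group total = 203 + 139.20 = 342.20.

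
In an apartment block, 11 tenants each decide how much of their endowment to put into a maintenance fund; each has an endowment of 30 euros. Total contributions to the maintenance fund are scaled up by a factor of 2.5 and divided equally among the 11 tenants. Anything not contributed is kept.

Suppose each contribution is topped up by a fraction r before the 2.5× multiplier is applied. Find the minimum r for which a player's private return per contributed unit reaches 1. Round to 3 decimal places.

With matching at rate r, one contributed unit becomes (1 + r) in the maintenance fund and returns 2.5 × (1 + r) / 11 to the contributor.
Setting this equal to 1: 1 + r = 11/2.5 = 4.4000.
So the minimum matching rate is r = 4.4000 − 1 = 3.400.

3.400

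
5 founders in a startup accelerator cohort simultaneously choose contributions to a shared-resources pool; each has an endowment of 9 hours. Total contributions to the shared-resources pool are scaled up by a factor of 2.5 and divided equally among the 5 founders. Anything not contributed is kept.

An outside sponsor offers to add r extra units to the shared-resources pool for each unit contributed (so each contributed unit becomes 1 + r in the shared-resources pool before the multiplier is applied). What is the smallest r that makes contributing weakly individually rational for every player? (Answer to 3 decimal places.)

1.000

With matching at rate r, one contributed unit becomes (1 + r) in the shared-resources pool and returns 2.5 × (1 + r) / 5 to the contributor.
Setting this equal to 1: 1 + r = 5/2.5 = 2.0000.
So the minimum matching rate is r = 2.0000 − 1 = 1.000.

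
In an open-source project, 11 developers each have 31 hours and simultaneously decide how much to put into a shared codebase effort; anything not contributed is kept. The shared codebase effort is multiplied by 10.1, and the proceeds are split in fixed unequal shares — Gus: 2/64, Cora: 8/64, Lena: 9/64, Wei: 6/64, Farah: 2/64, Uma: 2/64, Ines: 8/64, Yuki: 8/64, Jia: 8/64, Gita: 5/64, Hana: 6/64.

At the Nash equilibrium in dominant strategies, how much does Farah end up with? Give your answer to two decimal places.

For player j, contributing a unit is worthwhile iff 10.1 × (j's share) ≥ 1, i.e. iff j's share is at least 0.0990.
Cora, Lena, Ines, Yuki and Jia are above the threshold, contributing 31 each; the remaining 6 contribute 0. Total contributed: 155.
Farah keeps 31 and receives 10.1 × 155 × 2/64 = 48.92 from the shared codebase effort, for a payoff of 79.92.

79.92 hours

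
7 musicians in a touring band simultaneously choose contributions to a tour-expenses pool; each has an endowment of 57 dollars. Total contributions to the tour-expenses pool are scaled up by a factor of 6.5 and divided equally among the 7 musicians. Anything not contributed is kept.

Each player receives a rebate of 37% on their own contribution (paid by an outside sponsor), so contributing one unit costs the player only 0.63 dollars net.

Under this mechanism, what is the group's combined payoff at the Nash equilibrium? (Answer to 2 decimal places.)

The effective private return per unit is now (6.5/7) / 0.63 = 1.4739 > 1, so every player's dominant strategy flips to full contribution.
So the Nash equilibrium is full contribution by all 7; the group earns 7 × (57 × 0.37 + 6.5 × 57) = 2741.13.

2741.13 dollars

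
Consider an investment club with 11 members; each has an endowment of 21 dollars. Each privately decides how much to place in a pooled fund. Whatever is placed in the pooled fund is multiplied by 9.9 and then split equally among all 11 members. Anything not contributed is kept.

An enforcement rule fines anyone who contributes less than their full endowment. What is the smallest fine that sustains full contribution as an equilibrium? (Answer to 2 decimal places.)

2.10 dollars

Given the others contribute fully, the best deviation is to contribute 0 (any partial contribution still incurs the fine and gives up units whose private return 0.9000 is below 1).
Deviating from 21 to 0 saves 21 dollars but forfeits the deviator's share of the drop in the pooled fund: 9.9/11 × 21 = 18.90.
So the deviation gain is 21 − 18.90 = 2.10, and the fine must be at least 2.10 dollars to wipe it out.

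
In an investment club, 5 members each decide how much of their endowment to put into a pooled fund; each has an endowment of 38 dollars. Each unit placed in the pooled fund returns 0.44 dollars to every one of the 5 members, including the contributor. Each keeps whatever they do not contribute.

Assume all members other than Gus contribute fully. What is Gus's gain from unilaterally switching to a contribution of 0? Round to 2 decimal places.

21.28 dollars

Switching from a contribution of 38 to 0 lets Gus keep an extra 38 dollars, but lowers the pooled fund by 38, which costs Gus their own share of that drop: 0.44 × 38 = 16.72.
Net gain = 38 − 16.72 = 21.28. The private return per contributed unit (0.44) is below 1, so free-riding is indeed the best response regardless of what the others do.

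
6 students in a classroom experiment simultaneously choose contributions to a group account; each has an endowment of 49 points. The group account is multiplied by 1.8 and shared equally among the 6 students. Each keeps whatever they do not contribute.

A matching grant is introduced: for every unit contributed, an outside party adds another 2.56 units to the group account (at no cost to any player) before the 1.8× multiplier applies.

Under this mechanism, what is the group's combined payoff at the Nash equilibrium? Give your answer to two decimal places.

1883.95 points

Under the mechanism each unit contributed yields 1.8 × 3.56 / 6 = 1.0680 back to its contributor per unit of net cost, which exceeds 1, making full contribution the dominant choice for everyone.
At the Nash equilibrium everyone contributes 49. Group total payoff = 1.8 × 3.56 × 294 = 1883.95.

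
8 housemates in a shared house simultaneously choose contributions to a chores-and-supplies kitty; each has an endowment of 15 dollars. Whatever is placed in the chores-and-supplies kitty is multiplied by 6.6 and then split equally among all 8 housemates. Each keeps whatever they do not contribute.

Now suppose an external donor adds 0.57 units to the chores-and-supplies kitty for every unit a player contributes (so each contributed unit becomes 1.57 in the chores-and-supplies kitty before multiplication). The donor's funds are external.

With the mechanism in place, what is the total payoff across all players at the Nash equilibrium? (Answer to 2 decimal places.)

With the mechanism, a contributed unit returns 6.6 × 1.57 / 8 = 1.2953 per unit of net cost to the contributor — now above 1 — so contributing fully is weakly dominant for every player.
At the Nash equilibrium everyone contributes 15. Group total payoff = 6.6 × 1.57 × 120 = 1243.44.

1243.44 dollars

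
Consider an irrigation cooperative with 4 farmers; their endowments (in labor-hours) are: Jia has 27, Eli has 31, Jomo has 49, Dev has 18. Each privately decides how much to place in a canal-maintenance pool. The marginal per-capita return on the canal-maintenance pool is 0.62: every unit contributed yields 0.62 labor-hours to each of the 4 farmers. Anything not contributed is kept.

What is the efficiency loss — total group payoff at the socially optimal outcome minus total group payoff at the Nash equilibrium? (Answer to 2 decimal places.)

The private return per contributed unit is 0.62 < 1 for everyone, so the Nash equilibrium is zero contribution and the group total is Σ E_j = 27 + 31 + 49 + 18 = 125.
Each contributed unit returns 2.480 to the group, so the social optimum is full contribution by everyone: group total = 2.480 × 125 = 310.00.
Efficiency loss = (2.480 − 1) × 125 = 185.00.

185.00 labor-hours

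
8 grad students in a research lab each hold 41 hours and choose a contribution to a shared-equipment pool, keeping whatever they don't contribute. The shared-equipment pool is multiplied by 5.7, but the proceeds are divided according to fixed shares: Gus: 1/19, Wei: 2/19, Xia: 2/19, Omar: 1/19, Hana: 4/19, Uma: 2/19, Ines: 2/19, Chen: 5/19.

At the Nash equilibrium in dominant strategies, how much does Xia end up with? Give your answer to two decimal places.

90.20 hours

Player j's private return per contributed unit is 5.7 × (j's share). Contributing is weakly dominant for j when that share is at least 1/5.7 = 0.1754, and contributing 0 is dominant otherwise.
Hana and Chen clear that bar, contributing 41 each; the remaining 6 contribute 0. Total contributed: 82.
Xia keeps 41 and receives 5.7 × 82 × 2/19 = 49.20 from the shared-equipment pool, for a payoff of 90.20.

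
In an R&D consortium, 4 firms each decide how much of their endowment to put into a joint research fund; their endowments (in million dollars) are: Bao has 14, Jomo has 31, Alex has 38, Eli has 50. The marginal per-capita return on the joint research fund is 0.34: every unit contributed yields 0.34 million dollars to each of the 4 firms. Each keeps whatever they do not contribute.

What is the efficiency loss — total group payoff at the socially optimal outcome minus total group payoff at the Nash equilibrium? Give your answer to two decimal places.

47.88 million dollars

The private return per contributed unit is 0.34 < 1 for everyone, so the Nash equilibrium is zero contribution and the group total is Σ E_j = 14 + 31 + 38 + 50 = 133.
Each contributed unit returns 1.360 to the group, so the social optimum is full contribution by everyone: group total = 1.360 × 133 = 180.88.
Efficiency loss = (1.360 − 1) × 133 = 47.88.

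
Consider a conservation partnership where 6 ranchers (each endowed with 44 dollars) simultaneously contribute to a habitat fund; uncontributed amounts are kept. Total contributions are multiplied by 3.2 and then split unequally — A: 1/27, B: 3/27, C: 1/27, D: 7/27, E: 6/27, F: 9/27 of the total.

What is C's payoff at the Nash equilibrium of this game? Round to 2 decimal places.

49.21 dollars

A player with share s gets back 3.2·s per unit contributed, so full contribution is dominant for anyone with s > 1/3.2 = 0.3125 and zero contribution is dominant for anyone below.
Only F (9/27) clears that bar, contributing 44; the remaining 5 contribute 0. Total contributed: 44.
C keeps 44 and receives 3.2 × 44 × 1/27 = 5.21 from the habitat fund, for a payoff of 49.21.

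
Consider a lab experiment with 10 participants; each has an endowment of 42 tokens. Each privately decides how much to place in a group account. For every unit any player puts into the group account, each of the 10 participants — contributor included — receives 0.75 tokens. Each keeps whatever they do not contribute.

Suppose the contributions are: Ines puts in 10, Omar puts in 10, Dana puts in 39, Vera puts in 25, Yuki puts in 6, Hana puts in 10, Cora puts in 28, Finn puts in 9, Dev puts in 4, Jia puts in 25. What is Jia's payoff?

Total contributed: 10 + 10 + 39 + 25 + 6 + 10 + 28 + 9 + 4 + 25 = 166.
Each receives 0.75 × 166 = 124.50 from the group account.
Jia keeps 42 − 25 = 17, so Jia's payoff is 17 + 124.50 = 141.50.

141.50 tokens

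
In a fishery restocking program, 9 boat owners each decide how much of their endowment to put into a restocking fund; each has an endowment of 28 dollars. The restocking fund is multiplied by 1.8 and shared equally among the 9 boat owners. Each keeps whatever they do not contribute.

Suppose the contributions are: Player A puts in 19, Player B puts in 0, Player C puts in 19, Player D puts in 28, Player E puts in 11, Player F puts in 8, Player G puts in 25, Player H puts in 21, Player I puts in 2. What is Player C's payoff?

Total contributed: 19 + 0 + 19 + 28 + 11 + 8 + 25 + 21 + 2 = 133.
Each receives 1.8 × 133 / 9 = 26.60 from the restocking fund.
Player C keeps 28 − 19 = 9, so Player C's payoff is 9 + 26.60 = 35.60.

35.60 dollars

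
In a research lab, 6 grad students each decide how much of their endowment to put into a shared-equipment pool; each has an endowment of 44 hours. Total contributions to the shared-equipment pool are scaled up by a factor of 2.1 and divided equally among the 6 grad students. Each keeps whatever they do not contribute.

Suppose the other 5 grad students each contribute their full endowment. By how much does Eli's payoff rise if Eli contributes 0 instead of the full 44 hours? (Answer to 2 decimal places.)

Switching from a contribution of 44 to 0 lets Eli keep an extra 44 hours, but lowers the shared-equipment pool by 44, which costs Eli their own share of that drop: 2.1/6 × 44 = 15.40.
Net gain = 44 − 15.40 = 28.60. The private return per contributed unit (0.3500) is below 1, so free-riding is indeed the best response regardless of what the others do.

28.60 hours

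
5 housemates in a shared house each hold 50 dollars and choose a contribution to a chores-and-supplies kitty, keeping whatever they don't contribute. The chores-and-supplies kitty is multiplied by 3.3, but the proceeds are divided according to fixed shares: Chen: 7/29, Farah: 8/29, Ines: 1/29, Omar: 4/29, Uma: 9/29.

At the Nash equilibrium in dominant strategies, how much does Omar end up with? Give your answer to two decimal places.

For player j, contributing a unit is worthwhile iff 3.3 × (j's share) ≥ 1, i.e. iff j's share is at least 0.3030.
The only share above 0.3030 is Uma's 9/29, contributing 50; the remaining 4 contribute 0. Total contributed: 50.
Omar keeps 50 and receives 3.3 × 50 × 4/29 = 22.76 from the chores-and-supplies kitty, for a payoff of 72.76.

72.76 dollars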